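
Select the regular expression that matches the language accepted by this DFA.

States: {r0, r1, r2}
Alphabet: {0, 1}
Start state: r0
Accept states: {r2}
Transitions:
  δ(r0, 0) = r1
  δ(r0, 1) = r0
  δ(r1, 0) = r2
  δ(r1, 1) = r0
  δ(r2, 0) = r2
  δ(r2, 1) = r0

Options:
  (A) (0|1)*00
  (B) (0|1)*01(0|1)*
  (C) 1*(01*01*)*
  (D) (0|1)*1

Check each option against the DFA on short strings; one disagreement eliminates an option:
  (A) (0|1)*00: agrees with the DFA on every string of length ≤ 6
  (B) (0|1)*01(0|1)*: on '00' the DFA goes r0 → r1 → r2 and accepts (r2 ∈ Accept), but the regex does not match it → eliminate
  (C) 1*(01*01*)*: on ε the DFA stays in r0 and rejects (r0 ∉ Accept), but the regex matches it → eliminate
  (D) (0|1)*1: on '1' the DFA goes r0 → r0 and rejects (r0 ∉ Accept), but the regex matches it → eliminate
Only (A) is consistent with the DFA.
(A) (0|1)*00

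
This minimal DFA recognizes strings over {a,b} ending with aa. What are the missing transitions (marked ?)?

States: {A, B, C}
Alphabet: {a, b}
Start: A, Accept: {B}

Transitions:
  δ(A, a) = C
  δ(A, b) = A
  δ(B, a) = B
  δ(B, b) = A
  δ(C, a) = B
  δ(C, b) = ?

From the language and accept set, identify what each state tracks — A: last symbol not a; B: two trailing a's; C: one trailing a.
Each missing δ(q, a) is the state matching the new tracked value after reading a.
δ(C, b) = A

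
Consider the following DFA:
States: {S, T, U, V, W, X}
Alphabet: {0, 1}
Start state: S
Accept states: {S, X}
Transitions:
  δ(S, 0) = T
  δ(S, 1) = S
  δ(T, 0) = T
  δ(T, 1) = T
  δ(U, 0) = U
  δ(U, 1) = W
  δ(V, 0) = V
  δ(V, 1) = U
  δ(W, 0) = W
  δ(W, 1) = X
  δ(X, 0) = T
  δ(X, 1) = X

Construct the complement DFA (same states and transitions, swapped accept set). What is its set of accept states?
Complement accept states = All states \ Original accept states
= {S, T, U, V, W, X} \ {S, X}
{T, U, V, W}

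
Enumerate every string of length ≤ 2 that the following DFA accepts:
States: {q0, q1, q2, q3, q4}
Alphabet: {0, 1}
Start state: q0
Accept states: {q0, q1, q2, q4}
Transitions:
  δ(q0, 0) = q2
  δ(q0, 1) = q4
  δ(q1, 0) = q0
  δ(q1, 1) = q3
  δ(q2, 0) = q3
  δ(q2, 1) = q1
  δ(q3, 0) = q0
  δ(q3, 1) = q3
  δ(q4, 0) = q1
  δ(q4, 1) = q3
ε, 0, 1, 01, 10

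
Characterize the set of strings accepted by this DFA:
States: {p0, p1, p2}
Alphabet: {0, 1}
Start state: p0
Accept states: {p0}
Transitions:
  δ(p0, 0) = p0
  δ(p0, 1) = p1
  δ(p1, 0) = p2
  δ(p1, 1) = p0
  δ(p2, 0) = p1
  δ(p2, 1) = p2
Testing a few strings:
  '000' → accept
  '0' → accept
  '00' → accept
  '01' → reject
State roles: p0=value ≡ 0 (mod 3); p1=value ≡ 1 (mod 3); p2=value ≡ 2 (mod 3)
All binary strings representing a multiple of 3 (read in base 2; leading zeros allowed and ε counts as 0)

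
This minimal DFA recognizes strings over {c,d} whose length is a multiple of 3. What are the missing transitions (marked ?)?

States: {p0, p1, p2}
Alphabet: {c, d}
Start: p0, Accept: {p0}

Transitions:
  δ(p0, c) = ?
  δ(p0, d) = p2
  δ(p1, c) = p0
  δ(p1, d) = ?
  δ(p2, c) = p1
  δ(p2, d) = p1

From the language and accept set, identify what each state tracks — p0: length ≡ 0 (mod 3); p1: length ≡ 2 (mod 3); p2: length ≡ 1 (mod 3).
Each missing δ(q, a) is the state matching the new tracked value after reading a.
δ(p0, c) = p2; δ(p1, d) = p0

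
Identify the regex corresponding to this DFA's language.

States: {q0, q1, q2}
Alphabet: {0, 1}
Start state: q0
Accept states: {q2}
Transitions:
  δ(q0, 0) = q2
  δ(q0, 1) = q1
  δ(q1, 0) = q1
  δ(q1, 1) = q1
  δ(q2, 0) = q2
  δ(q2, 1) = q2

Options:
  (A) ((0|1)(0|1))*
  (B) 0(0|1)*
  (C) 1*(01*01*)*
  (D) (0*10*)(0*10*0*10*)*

Check each option against the DFA on short strings; one disagreement eliminates an option:
  (A) ((0|1)(0|1))*: on ε the DFA stays in q0 and rejects (q0 ∉ Accept), but the regex matches it → eliminate
  (B) 0(0|1)*: agrees with the DFA on every string of length ≤ 6
  (C) 1*(01*01*)*: on ε the DFA stays in q0 and rejects (q0 ∉ Accept), but the regex matches it → eliminate
  (D) (0*10*)(0*10*0*10*)*: on '0' the DFA goes q0 → q2 and accepts (q2 ∈ Accept), but the regex does not match it → eliminate
Only (B) is consistent with the DFA.
(B) 0(0|1)*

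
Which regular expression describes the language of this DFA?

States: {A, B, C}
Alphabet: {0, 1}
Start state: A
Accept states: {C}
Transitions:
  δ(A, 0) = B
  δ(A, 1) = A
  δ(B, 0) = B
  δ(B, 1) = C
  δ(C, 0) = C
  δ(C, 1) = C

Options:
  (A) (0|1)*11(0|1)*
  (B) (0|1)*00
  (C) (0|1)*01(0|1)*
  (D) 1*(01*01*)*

Check each option against the DFA on short strings; one disagreement eliminates an option:
  (A) (0|1)*11(0|1)*: on '01' the DFA goes A → B → C and accepts (C ∈ Accept), but the regex does not match it → eliminate
  (B) (0|1)*00: on '00' the DFA goes A → B → B and rejects (B ∉ Accept), but the regex matches it → eliminate
  (C) (0|1)*01(0|1)*: agrees with the DFA on every string of length ≤ 6
  (D) 1*(01*01*)*: on ε the DFA stays in A and rejects (A ∉ Accept), but the regex matches it → eliminate
Only (C) is consistent with the DFA.
(C) (0|1)*01(0|1)*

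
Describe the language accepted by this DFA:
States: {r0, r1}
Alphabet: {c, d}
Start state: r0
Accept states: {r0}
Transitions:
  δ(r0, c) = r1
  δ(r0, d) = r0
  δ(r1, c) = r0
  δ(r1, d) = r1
Testing a few strings:
  'ddd' → accept
  'c' → reject
  'dc' → reject
  'd' → accept
State roles: r0=even number of c's so far; r1=odd number of c's so far
All strings over {c,d} with an even number of c's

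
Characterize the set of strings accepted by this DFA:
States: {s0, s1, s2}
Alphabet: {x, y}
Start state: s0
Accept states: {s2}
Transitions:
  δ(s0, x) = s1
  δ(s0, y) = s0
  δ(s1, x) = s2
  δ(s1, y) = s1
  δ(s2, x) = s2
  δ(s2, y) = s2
Testing a few strings:
  'yxxy' → accept
  'xxx' → accept
  'x' → reject
  'yyy' → reject
State roles: s0=zero x's seen; s1=one x seen; s2=≥ two x's seen
All strings over {x,y} containing at least two x's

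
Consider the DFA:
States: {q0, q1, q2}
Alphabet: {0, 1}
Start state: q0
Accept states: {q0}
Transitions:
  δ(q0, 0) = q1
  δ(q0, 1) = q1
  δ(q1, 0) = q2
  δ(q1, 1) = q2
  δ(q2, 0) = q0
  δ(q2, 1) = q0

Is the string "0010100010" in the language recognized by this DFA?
Processing string "0010100010":
  q0 --0--> q1
  q1 --0--> q2
  q2 --1--> q0
  q0 --0--> q1
  q1 --1--> q2
  q2 --0--> q0
  q0 --0--> q1
  q1 --0--> q2
  q2 --1--> q0
  q0 --0--> q1
Final state: q1
Accept states: {q0}
No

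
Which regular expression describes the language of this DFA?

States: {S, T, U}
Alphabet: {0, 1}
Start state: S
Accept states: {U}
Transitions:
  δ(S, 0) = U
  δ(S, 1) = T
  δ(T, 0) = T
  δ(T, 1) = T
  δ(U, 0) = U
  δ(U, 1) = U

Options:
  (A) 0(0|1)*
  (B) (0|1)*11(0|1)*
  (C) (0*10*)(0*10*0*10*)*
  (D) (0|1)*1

Check each option against the DFA on short strings; one disagreement eliminates an option:
  (A) 0(0|1)*: agrees with the DFA on every string of length ≤ 6
  (B) (0|1)*11(0|1)*: on '0' the DFA goes S → U and accepts (U ∈ Accept), but the regex does not match it → eliminate
  (C) (0*10*)(0*10*0*10*)*: on '0' the DFA goes S → U and accepts (U ∈ Accept), but the regex does not match it → eliminate
  (D) (0|1)*1: on '0' the DFA goes S → U and accepts (U ∈ Accept), but the regex does not match it → eliminate
Only (A) is consistent with the DFA.
(A) 0(0|1)*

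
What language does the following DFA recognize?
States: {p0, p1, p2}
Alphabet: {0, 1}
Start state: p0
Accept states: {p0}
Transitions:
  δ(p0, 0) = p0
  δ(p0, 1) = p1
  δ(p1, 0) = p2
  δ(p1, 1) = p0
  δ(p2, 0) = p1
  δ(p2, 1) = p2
Testing a few strings:
  '111' → reject
  '000' → accept
  '1' → reject
  '0' → accept
State roles: p0=value ≡ 0 (mod 3); p1=value ≡ 1 (mod 3); p2=value ≡ 2 (mod 3)
All binary strings representing a multiple of 3 (read in base 2; leading zeros allowed and ε counts as 0)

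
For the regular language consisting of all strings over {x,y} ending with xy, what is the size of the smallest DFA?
By Myhill–Nerode, count the distinguishable equivalence classes: 3 classes — one per longest suffix of the input that is a prefix of 'xy' (lengths 0 through 2); only the length-2 class is accepting.
3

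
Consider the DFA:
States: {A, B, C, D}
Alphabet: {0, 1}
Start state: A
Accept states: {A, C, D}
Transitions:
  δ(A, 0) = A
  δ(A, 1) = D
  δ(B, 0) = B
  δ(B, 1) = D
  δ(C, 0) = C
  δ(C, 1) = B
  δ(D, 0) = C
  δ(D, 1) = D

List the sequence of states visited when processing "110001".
read '1': A → D
  read '1': D → D
  read '0': D → C
  read '0': C → C
  read '0': C → C
  read '1': C → B
A -> D -> D -> C -> C -> C -> B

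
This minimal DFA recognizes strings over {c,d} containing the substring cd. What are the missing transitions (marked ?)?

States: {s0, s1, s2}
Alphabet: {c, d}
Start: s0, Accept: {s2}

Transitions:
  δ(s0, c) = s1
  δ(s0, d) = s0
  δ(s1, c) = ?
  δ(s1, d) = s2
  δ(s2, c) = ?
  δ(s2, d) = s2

From the language and accept set, identify what each state tracks — s0: no c seen yet; s1: seen a c, waiting for d; s2: substring cd seen.
Each missing δ(q, a) is the state matching the new tracked value after reading a.
δ(s1, c) = s1; δ(s2, c) = s2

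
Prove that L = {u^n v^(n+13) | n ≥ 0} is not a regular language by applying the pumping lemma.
Assume L is regular with pumping length p. Idea: pumping the u-block breaks the fixed offset of 13.
Choose s = u^p v^(p+13) ∈ L. By the pumping lemma, s = xyz with |xy| ≤ p, |y| > 0, so y = u^k with k ≥ 1. Then xy²z = u^(p+k) v^(p+13). For this to be in L we would need p+13 = (p+k)+13, i.e. k = 0, contradicting k ≥ 1. So xy²z ∉ L.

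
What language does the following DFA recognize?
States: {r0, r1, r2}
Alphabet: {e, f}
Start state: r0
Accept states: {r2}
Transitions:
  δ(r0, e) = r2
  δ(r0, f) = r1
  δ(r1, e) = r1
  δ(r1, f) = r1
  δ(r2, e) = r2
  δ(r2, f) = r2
Testing a few strings:
  'fee' → reject
  'ef' → accept
  'f' → reject
  'ee' → accept
State roles: r0=no input read; r1=started with f (dead); r2=started with e
All strings over {e,f} starting with e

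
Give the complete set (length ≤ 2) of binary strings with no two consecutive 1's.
ε, 0, 1, 00, 01, 10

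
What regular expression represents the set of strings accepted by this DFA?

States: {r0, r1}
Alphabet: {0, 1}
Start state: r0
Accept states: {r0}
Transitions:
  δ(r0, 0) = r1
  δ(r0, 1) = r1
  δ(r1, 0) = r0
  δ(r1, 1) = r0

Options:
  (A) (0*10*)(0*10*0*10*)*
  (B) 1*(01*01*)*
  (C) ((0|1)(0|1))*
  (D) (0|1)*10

Check each option against the DFA on short strings; one disagreement eliminates an option:
  (A) (0*10*)(0*10*0*10*)*: on ε the DFA stays in r0 and accepts (r0 ∈ Accept), but the regex does not match it → eliminate
  (B) 1*(01*01*)*: on '1' the DFA goes r0 → r1 and rejects (r1 ∉ Accept), but the regex matches it → eliminate
  (C) ((0|1)(0|1))*: agrees with the DFA on every string of length ≤ 6
  (D) (0|1)*10: on ε the DFA stays in r0 and accepts (r0 ∈ Accept), but the regex does not match it → eliminate
Only (C) is consistent with the DFA.
(C) ((0|1)(0|1))*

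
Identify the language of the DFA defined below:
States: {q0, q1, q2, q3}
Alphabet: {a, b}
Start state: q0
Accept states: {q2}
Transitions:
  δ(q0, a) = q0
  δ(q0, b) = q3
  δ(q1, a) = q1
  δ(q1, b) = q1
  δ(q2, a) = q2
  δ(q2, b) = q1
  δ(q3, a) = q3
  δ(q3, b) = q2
Testing a few strings:
  'bb' → accept
  'bbbb' → reject
  'b' → reject
  'aba' → reject
State roles: q0=zero b's; q1=≥ three b's (dead); q2=two b's; q3=one b
All strings over {a,b} containing exactly two b's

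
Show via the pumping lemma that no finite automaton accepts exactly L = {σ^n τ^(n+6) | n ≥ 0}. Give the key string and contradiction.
Assume L is regular with pumping length p. Idea: pumping the σ-block breaks the fixed offset of 6.
Choose s = σ^p τ^(p+6) ∈ L. By the pumping lemma, s = xyz with |xy| ≤ p, |y| > 0, so y = σ^k with k ≥ 1. Then xy²z = σ^(p+k) τ^(p+6). For this to be in L we would need p+6 = (p+k)+6, i.e. k = 0, contradicting k ≥ 1. So xy²z ∉ L.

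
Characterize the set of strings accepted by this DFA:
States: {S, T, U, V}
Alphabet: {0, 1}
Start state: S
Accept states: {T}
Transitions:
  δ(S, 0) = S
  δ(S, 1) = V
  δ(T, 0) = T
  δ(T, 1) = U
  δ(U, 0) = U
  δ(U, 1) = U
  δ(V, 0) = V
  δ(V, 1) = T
Testing a few strings:
  '0' → reject
  '1' → reject
  '1011' → reject
  '0111' → reject
State roles: S=zero 1's; T=two 1's; U=≥ three 1's (dead); V=one 1
All binary strings containing exactly two 1's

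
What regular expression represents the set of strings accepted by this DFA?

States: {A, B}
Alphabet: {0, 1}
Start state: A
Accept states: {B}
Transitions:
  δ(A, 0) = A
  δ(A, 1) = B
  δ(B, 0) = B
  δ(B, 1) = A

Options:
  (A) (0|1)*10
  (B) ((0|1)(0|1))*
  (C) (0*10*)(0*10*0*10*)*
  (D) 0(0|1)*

Check each option against the DFA on short strings; one disagreement eliminates an option:
  (A) (0|1)*10: on '1' the DFA goes A → B and accepts (B ∈ Accept), but the regex does not match it → eliminate
  (B) ((0|1)(0|1))*: on ε the DFA stays in A and rejects (A ∉ Accept), but the regex matches it → eliminate
  (C) (0*10*)(0*10*0*10*)*: agrees with the DFA on every string of length ≤ 6
  (D) 0(0|1)*: on '0' the DFA goes A → A and rejects (A ∉ Accept), but the regex matches it → eliminate
Only (C) is consistent with the DFA.
(C) (0*10*)(0*10*0*10*)*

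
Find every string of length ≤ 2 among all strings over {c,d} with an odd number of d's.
d, cd, dc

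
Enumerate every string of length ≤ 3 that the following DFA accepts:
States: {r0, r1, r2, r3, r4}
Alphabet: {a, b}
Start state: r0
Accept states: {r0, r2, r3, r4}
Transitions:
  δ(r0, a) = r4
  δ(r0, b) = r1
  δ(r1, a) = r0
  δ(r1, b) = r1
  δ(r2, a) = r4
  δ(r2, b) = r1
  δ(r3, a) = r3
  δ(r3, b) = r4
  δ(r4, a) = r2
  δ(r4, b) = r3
ε, a, aa, ab, ba, aaa, aba, abb, baa, bba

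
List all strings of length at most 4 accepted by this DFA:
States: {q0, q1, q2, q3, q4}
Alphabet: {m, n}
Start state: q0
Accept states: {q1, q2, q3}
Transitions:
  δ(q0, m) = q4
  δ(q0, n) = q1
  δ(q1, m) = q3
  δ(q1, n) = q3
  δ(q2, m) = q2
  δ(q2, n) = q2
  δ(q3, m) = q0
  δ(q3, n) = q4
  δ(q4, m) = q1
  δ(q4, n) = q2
n, mm, mn, nm, nn, mmm, mmn, mnm, mnn, mnmm, mnmn, mnnm, mnnn, nmmn, nmnm, nmnn, nnmn, nnnm, nnnn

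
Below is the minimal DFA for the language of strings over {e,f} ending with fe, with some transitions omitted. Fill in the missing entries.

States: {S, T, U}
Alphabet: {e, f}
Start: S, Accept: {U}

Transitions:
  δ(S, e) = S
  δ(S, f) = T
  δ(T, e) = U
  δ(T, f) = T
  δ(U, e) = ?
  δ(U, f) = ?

From the language and accept set, identify what each state tracks — S: no suffix match; T: one trailing f; U: suffix is fe.
Each missing δ(q, a) is the state matching the new tracked value after reading a.
δ(U, e) = S; δ(U, f) = T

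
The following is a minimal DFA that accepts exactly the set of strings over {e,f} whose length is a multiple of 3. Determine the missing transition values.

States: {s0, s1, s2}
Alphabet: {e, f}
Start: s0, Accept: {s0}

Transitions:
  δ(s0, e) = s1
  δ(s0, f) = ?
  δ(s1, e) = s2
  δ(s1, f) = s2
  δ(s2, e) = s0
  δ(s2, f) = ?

From the language and accept set, identify what each state tracks — s0: length ≡ 0 (mod 3); s1: length ≡ 1 (mod 3); s2: length ≡ 2 (mod 3).
Each missing δ(q, a) is the state matching the new tracked value after reading a.
δ(s0, f) = s1; δ(s2, f) = s0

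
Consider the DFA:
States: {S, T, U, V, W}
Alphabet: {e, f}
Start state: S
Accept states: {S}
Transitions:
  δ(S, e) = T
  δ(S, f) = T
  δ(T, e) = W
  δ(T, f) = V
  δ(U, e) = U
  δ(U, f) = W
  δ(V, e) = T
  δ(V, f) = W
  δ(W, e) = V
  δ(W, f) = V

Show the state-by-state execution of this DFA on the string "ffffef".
read 'f': S → T
  read 'f': T → V
  read 'f': V → W
  read 'f': W → V
  read 'e': V → T
  read 'f': T → V
S -> T -> V -> W -> V -> T -> V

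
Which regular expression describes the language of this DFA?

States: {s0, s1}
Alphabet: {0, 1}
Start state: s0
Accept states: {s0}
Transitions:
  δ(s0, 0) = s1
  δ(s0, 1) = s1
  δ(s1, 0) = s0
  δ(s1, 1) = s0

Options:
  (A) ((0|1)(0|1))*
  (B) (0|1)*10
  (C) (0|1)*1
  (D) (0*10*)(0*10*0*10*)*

Check each option against the DFA on short strings; one disagreement eliminates an option:
  (A) ((0|1)(0|1))*: agrees with the DFA on every string of length ≤ 6
  (B) (0|1)*10: on ε the DFA stays in s0 and accepts (s0 ∈ Accept), but the regex does not match it → eliminate
  (C) (0|1)*1: on ε the DFA stays in s0 and accepts (s0 ∈ Accept), but the regex does not match it → eliminate
  (D) (0*10*)(0*10*0*10*)*: on ε the DFA stays in s0 and accepts (s0 ∈ Accept), but the regex does not match it → eliminate
Only (A) is consistent with the DFA.
(A) ((0|1)(0|1))*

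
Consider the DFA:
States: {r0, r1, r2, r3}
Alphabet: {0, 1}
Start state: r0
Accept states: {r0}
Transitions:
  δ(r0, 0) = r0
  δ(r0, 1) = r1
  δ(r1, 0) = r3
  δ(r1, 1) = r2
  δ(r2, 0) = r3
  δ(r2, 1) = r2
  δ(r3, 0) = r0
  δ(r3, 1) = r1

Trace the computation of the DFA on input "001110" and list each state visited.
read '0': r0 → r0
  read '0': r0 → r0
  read '1': r0 → r1
  read '1': r1 → r2
  read '1': r2 → r2
  read '0': r2 → r3
r0 -> r0 -> r0 -> r1 -> r2 -> r2 -> r3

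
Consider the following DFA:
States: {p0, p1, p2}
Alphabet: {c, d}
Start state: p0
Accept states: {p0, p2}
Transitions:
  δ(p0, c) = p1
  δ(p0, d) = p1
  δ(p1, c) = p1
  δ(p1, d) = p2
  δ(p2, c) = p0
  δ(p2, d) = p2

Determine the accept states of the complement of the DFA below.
Complement accept states = All states \ Original accept states
= {p0, p1, p2} \ {p0, p2}
{p1}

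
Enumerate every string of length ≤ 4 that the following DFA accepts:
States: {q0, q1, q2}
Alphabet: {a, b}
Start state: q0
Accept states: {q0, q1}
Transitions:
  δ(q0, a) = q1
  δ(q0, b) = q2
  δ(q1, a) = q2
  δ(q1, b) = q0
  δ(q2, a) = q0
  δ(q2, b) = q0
ε, a, ab, ba, bb, aaa, aab, aba, baa, bba, aaaa, aaba, abab, abba, abbb, baab, baba, babb, bbab, bbba, bbbb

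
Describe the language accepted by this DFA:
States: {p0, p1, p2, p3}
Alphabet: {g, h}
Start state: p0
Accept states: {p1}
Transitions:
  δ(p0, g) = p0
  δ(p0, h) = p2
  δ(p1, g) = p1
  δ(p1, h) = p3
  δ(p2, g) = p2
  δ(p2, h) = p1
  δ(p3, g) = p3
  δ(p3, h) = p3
Testing a few strings:
  'ghgg' → reject
  'ghhg' → accept
  'ghg' → reject
  'hgh' → accept
State roles: p0=zero h's; p1=two h's; p2=one h; p3=≥ three h's (dead)
All strings over {g,h} containing exactly two h's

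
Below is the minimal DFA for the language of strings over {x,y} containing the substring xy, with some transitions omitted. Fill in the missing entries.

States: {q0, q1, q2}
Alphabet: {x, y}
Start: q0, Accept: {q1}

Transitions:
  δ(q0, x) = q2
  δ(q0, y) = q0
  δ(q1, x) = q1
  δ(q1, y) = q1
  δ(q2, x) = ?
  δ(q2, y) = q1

From the language and accept set, identify what each state tracks — q0: no x seen yet; q1: substring xy seen; q2: seen a x, waiting for y.
Each missing δ(q, a) is the state matching the new tracked value after reading a.
δ(q2, x) = q2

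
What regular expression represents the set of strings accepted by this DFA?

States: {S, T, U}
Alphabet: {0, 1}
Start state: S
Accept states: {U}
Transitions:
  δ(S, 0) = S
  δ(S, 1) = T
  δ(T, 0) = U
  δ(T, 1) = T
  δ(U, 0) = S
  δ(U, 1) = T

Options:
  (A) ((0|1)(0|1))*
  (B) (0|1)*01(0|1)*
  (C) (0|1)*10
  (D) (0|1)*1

Check each option against the DFA on short strings; one disagreement eliminates an option:
  (A) ((0|1)(0|1))*: on ε the DFA stays in S and rejects (S ∉ Accept), but the regex matches it → eliminate
  (B) (0|1)*01(0|1)*: on '01' the DFA goes S → S → T and rejects (T ∉ Accept), but the regex matches it → eliminate
  (C) (0|1)*10: agrees with the DFA on every string of length ≤ 6
  (D) (0|1)*1: on '1' the DFA goes S → T and rejects (T ∉ Accept), but the regex matches it → eliminate
Only (C) is consistent with the DFA.
(C) (0|1)*10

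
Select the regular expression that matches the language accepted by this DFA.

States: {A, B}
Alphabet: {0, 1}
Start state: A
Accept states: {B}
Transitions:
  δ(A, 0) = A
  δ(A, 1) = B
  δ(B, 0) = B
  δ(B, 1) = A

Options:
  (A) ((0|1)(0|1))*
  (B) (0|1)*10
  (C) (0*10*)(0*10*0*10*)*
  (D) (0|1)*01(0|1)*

Check each option against the DFA on short strings; one disagreement eliminates an option:
  (A) ((0|1)(0|1))*: on ε the DFA stays in A and rejects (A ∉ Accept), but the regex matches it → eliminate
  (B) (0|1)*10: on '1' the DFA goes A → B and accepts (B ∈ Accept), but the regex does not match it → eliminate
  (C) (0*10*)(0*10*0*10*)*: agrees with the DFA on every string of length ≤ 6
  (D) (0|1)*01(0|1)*: on '1' the DFA goes A → B and accepts (B ∈ Accept), but the regex does not match it → eliminate
Only (C) is consistent with the DFA.
(C) (0*10*)(0*10*0*10*)*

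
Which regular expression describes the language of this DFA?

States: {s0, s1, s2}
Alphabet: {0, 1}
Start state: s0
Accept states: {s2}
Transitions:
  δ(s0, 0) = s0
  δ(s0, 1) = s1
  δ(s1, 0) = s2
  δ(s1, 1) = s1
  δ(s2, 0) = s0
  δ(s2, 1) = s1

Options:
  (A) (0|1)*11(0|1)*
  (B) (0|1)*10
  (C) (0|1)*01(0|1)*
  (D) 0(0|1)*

Check each option against the DFA on short strings; one disagreement eliminates an option:
  (A) (0|1)*11(0|1)*: on '10' the DFA goes s0 → s1 → s2 and accepts (s2 ∈ Accept), but the regex does not match it → eliminate
  (B) (0|1)*10: agrees with the DFA on every string of length ≤ 6
  (C) (0|1)*01(0|1)*: on '01' the DFA goes s0 → s0 → s1 and rejects (s1 ∉ Accept), but the regex matches it → eliminate
  (D) 0(0|1)*: on '0' the DFA goes s0 → s0 and rejects (s0 ∉ Accept), but the regex matches it → eliminate
Only (B) is consistent with the DFA.
(B) (0|1)*10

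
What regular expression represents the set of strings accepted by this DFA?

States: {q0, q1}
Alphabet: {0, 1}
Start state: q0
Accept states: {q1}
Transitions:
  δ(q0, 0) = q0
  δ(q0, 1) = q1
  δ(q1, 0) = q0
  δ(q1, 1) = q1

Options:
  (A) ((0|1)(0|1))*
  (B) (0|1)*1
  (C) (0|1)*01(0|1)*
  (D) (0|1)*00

Check each option against the DFA on short strings; one disagreement eliminates an option:
  (A) ((0|1)(0|1))*: on ε the DFA stays in q0 and rejects (q0 ∉ Accept), but the regex matches it → eliminate
  (B) (0|1)*1: agrees with the DFA on every string of length ≤ 6
  (C) (0|1)*01(0|1)*: on '1' the DFA goes q0 → q1 and accepts (q1 ∈ Accept), but the regex does not match it → eliminate
  (D) (0|1)*00: on '1' the DFA goes q0 → q1 and accepts (q1 ∈ Accept), but the regex does not match it → eliminate
Only (B) is consistent with the DFA.
(B) (0|1)*1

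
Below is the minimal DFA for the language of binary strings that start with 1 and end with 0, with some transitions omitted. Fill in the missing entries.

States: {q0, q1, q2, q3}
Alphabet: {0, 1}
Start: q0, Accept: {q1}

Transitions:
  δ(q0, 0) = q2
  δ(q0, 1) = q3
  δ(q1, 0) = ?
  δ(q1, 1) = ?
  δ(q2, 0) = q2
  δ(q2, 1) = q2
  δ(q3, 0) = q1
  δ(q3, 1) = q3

From the language and accept set, identify what each state tracks — q0: no input read; q1: started with 1, last symbol 0; q2: started with 0 (dead); q3: started with 1, last symbol 1.
Each missing δ(q, a) is the state matching the new tracked value after reading a.
δ(q1, 0) = q1; δ(q1, 1) = q3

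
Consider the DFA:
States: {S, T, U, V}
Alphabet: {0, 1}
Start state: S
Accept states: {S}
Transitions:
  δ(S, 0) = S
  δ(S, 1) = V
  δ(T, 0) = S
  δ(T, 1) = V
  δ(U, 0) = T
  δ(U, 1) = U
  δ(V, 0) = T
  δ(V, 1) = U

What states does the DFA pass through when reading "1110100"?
read '1': S → V
  read '1': V → U
  read '1': U → U
  read '0': U → T
  read '1': T → V
  read '0': V → T
  read '0': T → S
S -> V -> U -> U -> T -> V -> T -> S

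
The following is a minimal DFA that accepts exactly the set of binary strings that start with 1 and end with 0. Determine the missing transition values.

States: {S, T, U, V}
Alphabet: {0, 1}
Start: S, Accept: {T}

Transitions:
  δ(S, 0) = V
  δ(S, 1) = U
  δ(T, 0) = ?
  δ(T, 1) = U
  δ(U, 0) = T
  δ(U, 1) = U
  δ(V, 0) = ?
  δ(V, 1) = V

From the language and accept set, identify what each state tracks — S: no input read; T: started with 1, last symbol 0; U: started with 1, last symbol 1; V: started with 0 (dead).
Each missing δ(q, a) is the state matching the new tracked value after reading a.
δ(T, 0) = T; δ(V, 0) = V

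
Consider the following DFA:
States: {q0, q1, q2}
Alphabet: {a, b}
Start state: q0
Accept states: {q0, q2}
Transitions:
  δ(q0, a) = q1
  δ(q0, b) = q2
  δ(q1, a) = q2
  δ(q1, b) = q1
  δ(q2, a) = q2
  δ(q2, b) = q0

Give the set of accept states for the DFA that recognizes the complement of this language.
Complement accept states = All states \ Original accept states
= {q0, q1, q2} \ {q0, q2}
{q1}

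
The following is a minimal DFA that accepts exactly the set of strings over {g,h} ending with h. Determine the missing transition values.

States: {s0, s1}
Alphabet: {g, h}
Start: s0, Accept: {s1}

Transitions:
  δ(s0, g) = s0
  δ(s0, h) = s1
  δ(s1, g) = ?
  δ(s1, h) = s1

From the language and accept set, identify what each state tracks — s0: last symbol not h; s1: last symbol is h.
Each missing δ(q, a) is the state matching the new tracked value after reading a.
δ(s1, g) = s0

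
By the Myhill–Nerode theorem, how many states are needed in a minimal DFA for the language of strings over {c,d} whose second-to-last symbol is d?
By Myhill–Nerode, count the distinguishable equivalence classes: 2^2 = 4 classes — the DFA must remember the last 2 symbols read; every pair of distinct length-2 suffixes is distinguishable by some continuation.
4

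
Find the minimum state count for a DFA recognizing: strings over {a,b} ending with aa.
By Myhill–Nerode, count the distinguishable equivalence classes: 3 classes — one per longest suffix of the input that is a prefix of 'aa' (lengths 0 through 2); only the length-2 class is accepting.
3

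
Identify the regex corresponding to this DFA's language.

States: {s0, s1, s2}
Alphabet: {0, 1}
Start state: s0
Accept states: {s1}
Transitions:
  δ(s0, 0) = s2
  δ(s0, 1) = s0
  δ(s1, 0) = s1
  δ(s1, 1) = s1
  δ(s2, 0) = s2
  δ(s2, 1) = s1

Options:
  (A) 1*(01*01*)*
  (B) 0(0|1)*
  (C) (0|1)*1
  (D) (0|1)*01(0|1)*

Check each option against the DFA on short strings; one disagreement eliminates an option:
  (A) 1*(01*01*)*: on ε the DFA stays in s0 and rejects (s0 ∉ Accept), but the regex matches it → eliminate
  (B) 0(0|1)*: on '0' the DFA goes s0 → s2 and rejects (s2 ∉ Accept), but the regex matches it → eliminate
  (C) (0|1)*1: on '1' the DFA goes s0 → s0 and rejects (s0 ∉ Accept), but the regex matches it → eliminate
  (D) (0|1)*01(0|1)*: agrees with the DFA on every string of length ≤ 6
Only (D) is consistent with the DFA.
(D) (0|1)*01(0|1)*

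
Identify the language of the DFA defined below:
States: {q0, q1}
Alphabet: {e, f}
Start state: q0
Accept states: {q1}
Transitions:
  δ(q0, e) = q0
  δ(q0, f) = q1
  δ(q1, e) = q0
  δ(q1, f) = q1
Testing a few strings:
  'eef' → accept
  'e' → reject
  'fee' → reject
  'ee' → reject
State roles: q0=last symbol not f; q1=last symbol is f
All strings over {e,f} ending with f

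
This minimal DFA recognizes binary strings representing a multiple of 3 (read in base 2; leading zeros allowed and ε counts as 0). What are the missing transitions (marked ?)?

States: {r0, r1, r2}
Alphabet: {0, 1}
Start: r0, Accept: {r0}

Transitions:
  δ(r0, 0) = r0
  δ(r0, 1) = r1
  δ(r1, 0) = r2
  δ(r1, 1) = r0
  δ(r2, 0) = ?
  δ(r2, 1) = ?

From the language and accept set, identify what each state tracks — r0: value ≡ 0 (mod 3); r1: value ≡ 1 (mod 3); r2: value ≡ 2 (mod 3).
Each missing δ(q, a) is the state matching the new tracked value after reading a.
δ(r2, 0) = r1; δ(r2, 1) = r2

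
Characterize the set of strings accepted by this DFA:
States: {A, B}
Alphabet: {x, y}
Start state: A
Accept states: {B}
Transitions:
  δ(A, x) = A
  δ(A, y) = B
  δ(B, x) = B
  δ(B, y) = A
Testing a few strings:
  'xx' → reject
  'yy' → reject
  'x' → reject
  'yx' → accept
State roles: A=even number of y's so far; B=odd number of y's so far
All strings over {x,y} with an odd number of y's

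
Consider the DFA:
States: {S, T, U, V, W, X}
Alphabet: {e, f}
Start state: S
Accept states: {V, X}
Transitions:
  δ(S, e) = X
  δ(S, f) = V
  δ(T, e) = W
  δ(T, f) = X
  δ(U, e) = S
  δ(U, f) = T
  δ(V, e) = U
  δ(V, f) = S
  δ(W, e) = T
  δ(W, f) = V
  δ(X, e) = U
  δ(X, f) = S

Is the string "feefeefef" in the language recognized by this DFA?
Processing string "feefeefef":
  S --f--> V
  V --e--> U
  U --e--> S
  S --f--> V
  V --e--> U
  U --e--> S
  S --f--> V
  V --e--> U
  U --f--> T
Final state: T
Accept states: {V, X}
No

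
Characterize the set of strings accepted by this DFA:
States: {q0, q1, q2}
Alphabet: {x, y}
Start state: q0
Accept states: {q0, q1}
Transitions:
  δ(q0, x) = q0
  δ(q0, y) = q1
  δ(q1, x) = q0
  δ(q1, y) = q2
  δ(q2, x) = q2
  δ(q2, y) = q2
Testing a few strings:
  'yyxx' → reject
  'yx' → accept
  'yxxy' → accept
  'x' → accept
State roles: q0=last symbol not y (ok); q1=last symbol y (ok); q2=saw yy (dead)
All strings over {x,y} with no two consecutive y's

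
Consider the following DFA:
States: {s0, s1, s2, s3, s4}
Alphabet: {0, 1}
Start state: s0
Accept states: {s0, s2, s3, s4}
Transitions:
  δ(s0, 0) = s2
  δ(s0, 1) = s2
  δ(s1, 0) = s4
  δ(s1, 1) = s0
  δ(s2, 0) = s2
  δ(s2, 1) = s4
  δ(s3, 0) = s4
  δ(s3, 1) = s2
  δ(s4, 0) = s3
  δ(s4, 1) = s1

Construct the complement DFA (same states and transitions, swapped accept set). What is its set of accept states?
Complement accept states = All states \ Original accept states
= {s0, s1, s2, s3, s4} \ {s0, s2, s3, s4}
{s1}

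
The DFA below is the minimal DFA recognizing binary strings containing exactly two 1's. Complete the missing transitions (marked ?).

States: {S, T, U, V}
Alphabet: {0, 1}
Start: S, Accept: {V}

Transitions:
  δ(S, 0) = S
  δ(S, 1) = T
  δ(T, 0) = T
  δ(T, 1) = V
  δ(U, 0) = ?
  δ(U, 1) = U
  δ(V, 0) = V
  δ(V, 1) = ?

From the language and accept set, identify what each state tracks — S: zero 1's; T: one 1; U: ≥ three 1's (dead); V: two 1's.
Each missing δ(q, a) is the state matching the new tracked value after reading a.
δ(U, 0) = U; δ(V, 1) = U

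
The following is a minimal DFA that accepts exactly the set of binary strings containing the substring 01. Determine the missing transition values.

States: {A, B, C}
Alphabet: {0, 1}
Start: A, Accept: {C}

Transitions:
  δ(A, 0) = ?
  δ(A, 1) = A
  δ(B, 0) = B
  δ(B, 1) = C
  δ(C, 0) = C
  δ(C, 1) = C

From the language and accept set, identify what each state tracks — A: no 0 seen yet; B: seen a 0, waiting for 1; C: substring 01 seen.
Each missing δ(q, a) is the state matching the new tracked value after reading a.
δ(A, 0) = B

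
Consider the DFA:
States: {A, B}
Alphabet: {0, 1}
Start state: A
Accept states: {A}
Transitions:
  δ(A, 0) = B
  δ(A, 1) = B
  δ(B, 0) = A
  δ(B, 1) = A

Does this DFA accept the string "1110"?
Processing string "1110":
  A --1--> B
  B --1--> A
  A --1--> B
  B --0--> A
Final state: A
Accept states: {A}
Yes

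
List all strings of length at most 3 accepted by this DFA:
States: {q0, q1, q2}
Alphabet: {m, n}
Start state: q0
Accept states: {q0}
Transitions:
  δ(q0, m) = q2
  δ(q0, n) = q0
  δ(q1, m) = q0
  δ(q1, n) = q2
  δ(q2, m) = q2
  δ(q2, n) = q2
ε, n, nn, nnn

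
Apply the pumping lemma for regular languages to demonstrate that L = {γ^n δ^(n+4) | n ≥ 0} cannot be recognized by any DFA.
Assume L is regular with pumping length p. Idea: pumping the γ-block breaks the fixed offset of 4.
Choose s = γ^p δ^(p+4) ∈ L. By the pumping lemma, s = xyz with |xy| ≤ p, |y| > 0, so y = γ^k with k ≥ 1. Then xy²z = γ^(p+k) δ^(p+4). For this to be in L we would need p+4 = (p+k)+4, i.e. k = 0, contradicting k ≥ 1. So xy²z ∉ L.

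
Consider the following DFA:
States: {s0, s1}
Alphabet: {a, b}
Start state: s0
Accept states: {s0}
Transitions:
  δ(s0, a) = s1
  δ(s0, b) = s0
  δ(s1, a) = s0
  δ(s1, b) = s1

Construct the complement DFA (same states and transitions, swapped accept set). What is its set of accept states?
Complement accept states = All states \ Original accept states
= {s0, s1} \ {s0}
{s1}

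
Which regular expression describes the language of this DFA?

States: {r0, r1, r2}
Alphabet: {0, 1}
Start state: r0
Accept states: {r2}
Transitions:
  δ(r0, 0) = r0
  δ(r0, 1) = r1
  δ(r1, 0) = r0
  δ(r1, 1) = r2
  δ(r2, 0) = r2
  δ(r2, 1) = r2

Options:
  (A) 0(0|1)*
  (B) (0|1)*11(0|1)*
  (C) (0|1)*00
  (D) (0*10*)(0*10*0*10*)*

Check each option against the DFA on short strings; one disagreement eliminates an option:
  (A) 0(0|1)*: on '0' the DFA goes r0 → r0 and rejects (r0 ∉ Accept), but the regex matches it → eliminate
  (B) (0|1)*11(0|1)*: agrees with the DFA on every string of length ≤ 6
  (C) (0|1)*00: on '00' the DFA goes r0 → r0 → r0 and rejects (r0 ∉ Accept), but the regex matches it → eliminate
  (D) (0*10*)(0*10*0*10*)*: on '1' the DFA goes r0 → r1 and rejects (r1 ∉ Accept), but the regex matches it → eliminate
Only (B) is consistent with the DFA.
(B) (0|1)*11(0|1)*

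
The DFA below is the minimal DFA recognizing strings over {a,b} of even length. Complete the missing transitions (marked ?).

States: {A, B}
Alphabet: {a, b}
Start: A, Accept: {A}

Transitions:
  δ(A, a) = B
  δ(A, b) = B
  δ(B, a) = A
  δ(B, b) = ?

From the language and accept set, identify what each state tracks — A: even length so far; B: odd length so far.
Each missing δ(q, a) is the state matching the new tracked value after reading a.
δ(B, b) = A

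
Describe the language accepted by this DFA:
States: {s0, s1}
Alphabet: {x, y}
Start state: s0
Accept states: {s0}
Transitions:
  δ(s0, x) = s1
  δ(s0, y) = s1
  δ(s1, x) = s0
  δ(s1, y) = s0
Testing a few strings:
  'yxy' → reject
  'x' → reject
  'y' → reject
  'xy' → accept
State roles: s0=even length so far; s1=odd length so far
All strings over {x,y} of even length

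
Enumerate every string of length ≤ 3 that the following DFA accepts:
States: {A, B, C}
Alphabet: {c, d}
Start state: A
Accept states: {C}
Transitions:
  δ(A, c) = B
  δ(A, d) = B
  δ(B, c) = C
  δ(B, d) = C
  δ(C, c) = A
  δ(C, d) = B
cc, cd, dc, dd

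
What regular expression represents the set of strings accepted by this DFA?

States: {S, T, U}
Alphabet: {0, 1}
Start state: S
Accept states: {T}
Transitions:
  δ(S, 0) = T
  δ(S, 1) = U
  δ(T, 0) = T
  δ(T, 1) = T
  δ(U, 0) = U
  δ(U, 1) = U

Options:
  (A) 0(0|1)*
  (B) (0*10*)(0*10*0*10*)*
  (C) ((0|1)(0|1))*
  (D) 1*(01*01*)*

Check each option against the DFA on short strings; one disagreement eliminates an option:
  (A) 0(0|1)*: agrees with the DFA on every string of length ≤ 6
  (B) (0*10*)(0*10*0*10*)*: on '0' the DFA goes S → T and accepts (T ∈ Accept), but the regex does not match it → eliminate
  (C) ((0|1)(0|1))*: on ε the DFA stays in S and rejects (S ∉ Accept), but the regex matches it → eliminate
  (D) 1*(01*01*)*: on ε the DFA stays in S and rejects (S ∉ Accept), but the regex matches it → eliminate
Only (A) is consistent with the DFA.
(A) 0(0|1)*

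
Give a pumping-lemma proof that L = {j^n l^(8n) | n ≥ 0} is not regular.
Assume L is regular with pumping length p. Idea: pumping the j-block breaks the 1:8 ratio.
Choose s = j^p l^(8p) (length 9p ≥ p). By the pumping lemma, s = xyz with |xy| ≤ p, |y| > 0, so y = j^k with k ≥ 1. Then xy²z = j^(p+k) l^(8p). For this to be in L we would need 8p = 8(p+k), i.e. 8k = 0, contradicting k ≥ 1. So xy²z ∉ L.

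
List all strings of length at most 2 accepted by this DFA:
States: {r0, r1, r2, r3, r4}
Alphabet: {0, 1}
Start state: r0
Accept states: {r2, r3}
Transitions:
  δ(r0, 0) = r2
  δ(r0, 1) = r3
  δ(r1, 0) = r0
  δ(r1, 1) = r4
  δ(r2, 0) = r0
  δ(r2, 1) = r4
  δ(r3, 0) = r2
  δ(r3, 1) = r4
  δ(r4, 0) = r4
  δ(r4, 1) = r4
0, 1, 10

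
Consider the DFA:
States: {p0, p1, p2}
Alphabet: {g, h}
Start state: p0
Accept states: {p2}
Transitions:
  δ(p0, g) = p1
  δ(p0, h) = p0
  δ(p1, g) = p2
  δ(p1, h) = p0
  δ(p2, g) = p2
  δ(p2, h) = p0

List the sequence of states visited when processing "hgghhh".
read 'h': p0 → p0
  read 'g': p0 → p1
  read 'g': p1 → p2
  read 'h': p2 → p0
  read 'h': p0 → p0
  read 'h': p0 → p0
p0 -> p0 -> p1 -> p2 -> p0 -> p0 -> p0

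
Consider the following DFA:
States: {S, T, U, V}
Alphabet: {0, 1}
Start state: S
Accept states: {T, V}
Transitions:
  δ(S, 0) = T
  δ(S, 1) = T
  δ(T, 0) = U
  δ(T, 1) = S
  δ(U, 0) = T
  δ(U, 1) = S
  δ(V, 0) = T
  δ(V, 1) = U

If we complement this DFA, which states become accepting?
Complement accept states = All states \ Original accept states
= {S, T, U, V} \ {T, V}
{S, U}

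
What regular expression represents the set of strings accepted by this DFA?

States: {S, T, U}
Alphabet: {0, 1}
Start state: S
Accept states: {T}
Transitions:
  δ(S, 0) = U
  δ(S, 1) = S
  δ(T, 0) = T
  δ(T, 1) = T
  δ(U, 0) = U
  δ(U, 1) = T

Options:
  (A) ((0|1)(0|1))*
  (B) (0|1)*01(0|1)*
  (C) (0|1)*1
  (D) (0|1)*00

Check each option against the DFA on short strings; one disagreement eliminates an option:
  (A) ((0|1)(0|1))*: on ε the DFA stays in S and rejects (S ∉ Accept), but the regex matches it → eliminate
  (B) (0|1)*01(0|1)*: agrees with the DFA on every string of length ≤ 6
  (C) (0|1)*1: on '1' the DFA goes S → S and rejects (S ∉ Accept), but the regex matches it → eliminate
  (D) (0|1)*00: on '00' the DFA goes S → U → U and rejects (U ∉ Accept), but the regex matches it → eliminate
Only (B) is consistent with the DFA.
(B) (0|1)*01(0|1)*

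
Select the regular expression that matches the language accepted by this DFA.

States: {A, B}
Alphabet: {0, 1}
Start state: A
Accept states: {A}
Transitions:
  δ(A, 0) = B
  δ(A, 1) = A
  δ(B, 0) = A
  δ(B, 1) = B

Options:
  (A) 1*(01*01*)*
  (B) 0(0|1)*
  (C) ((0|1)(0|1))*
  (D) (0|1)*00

Check each option against the DFA on short strings; one disagreement eliminates an option:
  (A) 1*(01*01*)*: agrees with the DFA on every string of length ≤ 6
  (B) 0(0|1)*: on ε the DFA stays in A and accepts (A ∈ Accept), but the regex does not match it → eliminate
  (C) ((0|1)(0|1))*: on '1' the DFA goes A → A and accepts (A ∈ Accept), but the regex does not match it → eliminate
  (D) (0|1)*00: on ε the DFA stays in A and accepts (A ∈ Accept), but the regex does not match it → eliminate
Only (A) is consistent with the DFA.
(A) 1*(01*01*)*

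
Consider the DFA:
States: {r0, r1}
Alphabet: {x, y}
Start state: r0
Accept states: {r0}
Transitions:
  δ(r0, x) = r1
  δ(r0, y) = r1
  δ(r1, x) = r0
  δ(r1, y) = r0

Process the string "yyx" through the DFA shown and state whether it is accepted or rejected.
Processing string "yyx":
  r0 --y--> r1
  r1 --y--> r0
  r0 --x--> r1
Final state: r1
Accept states: {r0}
No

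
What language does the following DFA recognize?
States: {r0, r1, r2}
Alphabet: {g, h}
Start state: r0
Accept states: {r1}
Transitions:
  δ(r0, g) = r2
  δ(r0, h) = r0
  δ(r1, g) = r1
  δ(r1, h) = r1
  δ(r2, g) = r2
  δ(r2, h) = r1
Testing a few strings:
  'hhh' → reject
  'g' → reject
  'h' → reject
  'gg' → reject
State roles: r0=no g seen yet; r1=substring gh seen; r2=seen a g, waiting for h
All strings over {g,h} containing the substring gh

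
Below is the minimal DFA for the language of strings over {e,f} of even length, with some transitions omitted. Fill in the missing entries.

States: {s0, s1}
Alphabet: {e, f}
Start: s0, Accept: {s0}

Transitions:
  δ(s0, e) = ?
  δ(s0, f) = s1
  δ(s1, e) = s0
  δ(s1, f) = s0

From the language and accept set, identify what each state tracks — s0: even length so far; s1: odd length so far.
Each missing δ(q, a) is the state matching the new tracked value after reading a.
δ(s0, e) = s1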